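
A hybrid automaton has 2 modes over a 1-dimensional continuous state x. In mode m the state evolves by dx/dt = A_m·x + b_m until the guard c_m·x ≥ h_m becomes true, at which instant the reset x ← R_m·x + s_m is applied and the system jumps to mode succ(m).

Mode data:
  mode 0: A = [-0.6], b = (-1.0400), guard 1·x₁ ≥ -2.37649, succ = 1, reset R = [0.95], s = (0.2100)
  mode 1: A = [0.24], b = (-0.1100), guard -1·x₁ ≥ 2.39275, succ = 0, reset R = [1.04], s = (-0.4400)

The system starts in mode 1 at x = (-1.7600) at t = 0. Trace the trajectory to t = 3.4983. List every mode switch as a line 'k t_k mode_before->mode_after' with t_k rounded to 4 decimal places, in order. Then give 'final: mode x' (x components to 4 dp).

Mode 1: guard c·x = 2.3927 hit at Δt = 1.0456 (t = 1.0456), x⁻ = (-2.3927) → reset → x⁺ = (-2.9285), jump to mode 0
Mode 0: guard c·x = -2.3765 hit at Δt = 1.0327 (t = 2.0783), x⁻ = (-2.3765) → reset → x⁺ = (-2.0477), jump to mode 1
Mode 1: guard c·x = 2.3927 hit at Δt = 0.5375 (t = 2.6158), x⁻ = (-2.3927) → reset → x⁺ = (-2.9285), jump to mode 0
Mode 0: flow for 0.8825 to horizon, guard not reached → x = (-2.4372)

1 1.0456 1->0
2 2.0783 0->1
3 2.6158 1->0
final: 0 -2.4372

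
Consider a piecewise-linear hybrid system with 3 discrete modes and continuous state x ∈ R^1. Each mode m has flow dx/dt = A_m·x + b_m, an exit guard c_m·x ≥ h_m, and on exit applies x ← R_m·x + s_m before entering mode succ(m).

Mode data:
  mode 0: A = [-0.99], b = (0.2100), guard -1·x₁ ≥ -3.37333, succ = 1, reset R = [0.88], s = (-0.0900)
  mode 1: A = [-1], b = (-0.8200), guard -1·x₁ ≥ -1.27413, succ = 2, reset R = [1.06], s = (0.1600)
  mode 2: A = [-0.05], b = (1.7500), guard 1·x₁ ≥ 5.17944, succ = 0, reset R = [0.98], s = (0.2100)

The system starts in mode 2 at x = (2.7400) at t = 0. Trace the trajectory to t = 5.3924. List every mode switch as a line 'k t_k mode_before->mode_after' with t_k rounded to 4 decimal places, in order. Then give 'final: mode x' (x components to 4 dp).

Mode 2: guard c·x = 5.1794 hit at Δt = 1.5726 (t = 1.5726), x⁻ = (5.1794) → reset → x⁺ = (5.2859), jump to mode 0
Mode 0: guard c·x = -3.3733 hit at Δt = 0.4779 (t = 2.0505), x⁻ = (3.3733) → reset → x⁺ = (2.8785), jump to mode 1
Mode 1: guard c·x = -1.2741 hit at Δt = 0.5688 (t = 2.6193), x⁻ = (1.2741) → reset → x⁺ = (1.5106), jump to mode 2
Mode 2: guard c·x = 5.1794 hit at Δt = 2.3206 (t = 4.9399), x⁻ = (5.1794) → reset → x⁺ = (5.2859), jump to mode 0
Mode 0: flow for 0.4525 to horizon, guard not reached → x = (3.4539)

1 1.5726 2->0
2 2.0505 0->1
3 2.6193 1->2
4 4.9399 2->0
final: 0 3.4539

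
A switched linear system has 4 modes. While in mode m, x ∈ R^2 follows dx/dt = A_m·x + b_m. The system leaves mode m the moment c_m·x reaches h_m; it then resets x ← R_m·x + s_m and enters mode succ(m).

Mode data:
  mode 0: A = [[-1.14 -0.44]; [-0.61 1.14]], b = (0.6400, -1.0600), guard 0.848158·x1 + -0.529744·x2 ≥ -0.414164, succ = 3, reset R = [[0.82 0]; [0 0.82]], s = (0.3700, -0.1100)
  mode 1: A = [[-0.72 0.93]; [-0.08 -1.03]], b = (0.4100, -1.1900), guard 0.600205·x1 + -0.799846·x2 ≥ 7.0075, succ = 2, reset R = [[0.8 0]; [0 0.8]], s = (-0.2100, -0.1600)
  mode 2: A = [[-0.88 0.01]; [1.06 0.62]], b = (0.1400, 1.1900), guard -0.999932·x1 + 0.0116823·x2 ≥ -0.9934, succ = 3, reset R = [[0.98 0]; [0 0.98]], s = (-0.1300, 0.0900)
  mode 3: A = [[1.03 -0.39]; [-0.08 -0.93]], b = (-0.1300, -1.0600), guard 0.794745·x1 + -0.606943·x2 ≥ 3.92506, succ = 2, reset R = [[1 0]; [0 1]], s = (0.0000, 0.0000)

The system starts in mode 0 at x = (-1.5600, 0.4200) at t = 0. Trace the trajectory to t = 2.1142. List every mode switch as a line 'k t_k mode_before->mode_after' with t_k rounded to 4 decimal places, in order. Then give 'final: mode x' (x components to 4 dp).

1 0.9747 0->3
final: 3 0.4383 -0.6919

Mode 0: guard c·x = -0.4142 hit at Δt = 0.9747 (t = 0.9747), x⁻ = (-0.2555, 0.3727) → reset → x⁺ = (0.1605, 0.1956), jump to mode 3
Mode 3: flow for 1.1395 to horizon, guard not reached → x = (0.4383, -0.6919)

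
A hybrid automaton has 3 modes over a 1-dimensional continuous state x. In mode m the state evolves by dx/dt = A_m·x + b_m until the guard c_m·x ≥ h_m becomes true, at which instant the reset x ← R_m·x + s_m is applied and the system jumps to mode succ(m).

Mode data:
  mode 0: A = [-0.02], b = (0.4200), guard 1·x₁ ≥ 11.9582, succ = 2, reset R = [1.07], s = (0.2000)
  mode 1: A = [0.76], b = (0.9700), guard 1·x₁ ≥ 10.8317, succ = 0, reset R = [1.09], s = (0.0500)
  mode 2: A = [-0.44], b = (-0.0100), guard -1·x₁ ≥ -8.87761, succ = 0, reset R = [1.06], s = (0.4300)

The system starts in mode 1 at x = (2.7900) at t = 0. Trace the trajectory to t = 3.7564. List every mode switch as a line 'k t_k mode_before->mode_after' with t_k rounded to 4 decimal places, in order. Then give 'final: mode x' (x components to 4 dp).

Mode 1: guard c·x = 10.8317 hit at Δt = 1.4357 (t = 1.4357), x⁻ = (10.8317) → reset → x⁺ = (11.8566), jump to mode 0
Mode 0: guard c·x = 11.9582 hit at Δt = 0.5590 (t = 1.9947), x⁻ = (11.9582) → reset → x⁺ = (12.9953), jump to mode 2
Mode 2: guard c·x = -8.8776 hit at Δt = 0.8642 (t = 2.8588), x⁻ = (8.8776) → reset → x⁺ = (9.8403), jump to mode 0
Mode 0: flow for 0.8976 to horizon, guard not reached → x = (10.0388)

1 1.4357 1->0
2 1.9947 0->2
3 2.8588 2->0
final: 0 10.0388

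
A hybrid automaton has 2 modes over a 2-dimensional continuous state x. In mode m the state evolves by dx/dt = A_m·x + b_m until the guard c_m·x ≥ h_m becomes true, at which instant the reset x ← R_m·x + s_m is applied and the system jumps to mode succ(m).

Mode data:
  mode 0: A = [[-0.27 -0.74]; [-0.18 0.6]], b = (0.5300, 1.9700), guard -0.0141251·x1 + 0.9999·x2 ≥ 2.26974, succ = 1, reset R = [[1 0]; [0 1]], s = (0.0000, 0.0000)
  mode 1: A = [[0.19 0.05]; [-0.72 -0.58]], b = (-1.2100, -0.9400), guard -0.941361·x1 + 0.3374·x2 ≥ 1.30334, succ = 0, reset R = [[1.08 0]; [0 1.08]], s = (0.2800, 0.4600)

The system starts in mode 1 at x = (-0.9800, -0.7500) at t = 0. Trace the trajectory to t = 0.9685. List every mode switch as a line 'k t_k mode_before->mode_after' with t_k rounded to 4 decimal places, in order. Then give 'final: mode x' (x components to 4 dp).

1 0.4144 1->0
final: 0 -1.1571 1.1936

Mode 1: guard c·x = 1.3033 hit at Δt = 0.4144 (t = 0.4144), x⁻ = (-1.5967, -0.5920) → reset → x⁺ = (-1.4445, -0.1794), jump to mode 0
Mode 0: flow for 0.5541 to horizon, guard not reached → x = (-1.1571, 1.1936)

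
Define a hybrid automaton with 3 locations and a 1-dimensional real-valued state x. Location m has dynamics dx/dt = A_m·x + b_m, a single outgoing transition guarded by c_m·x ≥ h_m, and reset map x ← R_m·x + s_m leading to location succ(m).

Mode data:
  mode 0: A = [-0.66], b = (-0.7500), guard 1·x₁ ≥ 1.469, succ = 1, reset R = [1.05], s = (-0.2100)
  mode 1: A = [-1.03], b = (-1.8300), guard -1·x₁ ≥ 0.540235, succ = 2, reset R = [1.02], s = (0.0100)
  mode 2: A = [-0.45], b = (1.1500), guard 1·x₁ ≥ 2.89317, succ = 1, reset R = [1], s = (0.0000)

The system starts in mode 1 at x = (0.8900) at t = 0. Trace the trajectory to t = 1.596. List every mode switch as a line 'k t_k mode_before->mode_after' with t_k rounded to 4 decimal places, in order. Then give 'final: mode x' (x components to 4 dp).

Mode 1: guard c·x = 0.5402 hit at Δt = 0.7462 (t = 0.7462), x⁻ = (-0.5402) → reset → x⁺ = (-0.5410), jump to mode 2
Mode 2: flow for 0.8498 to horizon, guard not reached → x = (0.4430)

1 0.7462 1->2
final: 2 0.4430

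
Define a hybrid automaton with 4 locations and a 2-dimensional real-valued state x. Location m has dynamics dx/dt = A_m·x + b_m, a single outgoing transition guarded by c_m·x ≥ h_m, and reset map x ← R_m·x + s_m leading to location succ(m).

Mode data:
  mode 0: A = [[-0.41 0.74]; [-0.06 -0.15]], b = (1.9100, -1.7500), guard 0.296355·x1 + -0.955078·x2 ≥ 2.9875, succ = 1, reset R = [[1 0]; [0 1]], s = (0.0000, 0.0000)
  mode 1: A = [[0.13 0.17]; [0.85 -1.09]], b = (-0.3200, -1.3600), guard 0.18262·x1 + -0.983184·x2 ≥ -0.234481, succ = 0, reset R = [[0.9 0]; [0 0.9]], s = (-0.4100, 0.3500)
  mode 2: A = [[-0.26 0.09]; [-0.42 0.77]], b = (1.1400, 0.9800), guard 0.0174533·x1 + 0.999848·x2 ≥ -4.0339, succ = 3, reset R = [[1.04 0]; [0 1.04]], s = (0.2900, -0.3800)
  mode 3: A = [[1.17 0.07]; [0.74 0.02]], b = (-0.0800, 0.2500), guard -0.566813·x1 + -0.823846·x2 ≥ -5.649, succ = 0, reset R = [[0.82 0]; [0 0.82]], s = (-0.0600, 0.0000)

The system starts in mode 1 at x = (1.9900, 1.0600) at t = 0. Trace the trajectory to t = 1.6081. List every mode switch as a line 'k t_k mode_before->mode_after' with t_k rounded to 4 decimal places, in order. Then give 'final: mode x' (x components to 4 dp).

Mode 1: guard c·x = -0.2345 hit at Δt = 0.8608 (t = 0.8608), x⁻ = (2.0591, 0.6209) → reset → x⁺ = (1.4432, 0.9089), jump to mode 0
Mode 0: flow for 0.7473 to horizon, guard not reached → x = (2.3649, -0.5096)

1 0.8608 1->0
final: 0 2.3649 -0.5096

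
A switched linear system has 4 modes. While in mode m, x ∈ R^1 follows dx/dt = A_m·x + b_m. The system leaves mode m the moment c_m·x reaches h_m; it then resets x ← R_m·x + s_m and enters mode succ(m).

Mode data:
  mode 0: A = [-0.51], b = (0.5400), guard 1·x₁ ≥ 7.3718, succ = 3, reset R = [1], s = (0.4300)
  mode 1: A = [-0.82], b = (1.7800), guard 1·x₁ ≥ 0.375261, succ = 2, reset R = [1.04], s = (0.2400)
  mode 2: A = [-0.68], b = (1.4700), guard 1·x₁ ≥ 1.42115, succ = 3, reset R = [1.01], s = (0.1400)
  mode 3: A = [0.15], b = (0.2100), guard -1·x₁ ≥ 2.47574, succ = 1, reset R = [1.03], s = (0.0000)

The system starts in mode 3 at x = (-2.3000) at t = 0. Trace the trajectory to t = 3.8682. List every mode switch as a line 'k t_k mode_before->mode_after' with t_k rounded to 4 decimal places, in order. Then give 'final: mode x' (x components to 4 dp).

Mode 3: guard c·x = 2.4757 hit at Δt = 1.1891 (t = 1.1891), x⁻ = (-2.4757) → reset → x⁺ = (-2.5500), jump to mode 1
Mode 1: guard c·x = 0.3753 hit at Δt = 1.1789 (t = 2.3680), x⁻ = (0.3753) → reset → x⁺ = (0.6303), jump to mode 2
Mode 2: guard c·x = 1.4211 hit at Δt = 1.0684 (t = 3.4364), x⁻ = (1.4211) → reset → x⁺ = (1.5754), jump to mode 3
Mode 3: flow for 0.4318 to horizon, guard not reached → x = (1.7744)

1 1.1891 3->1
2 2.3680 1->2
3 3.4364 2->3
final: 3 1.7744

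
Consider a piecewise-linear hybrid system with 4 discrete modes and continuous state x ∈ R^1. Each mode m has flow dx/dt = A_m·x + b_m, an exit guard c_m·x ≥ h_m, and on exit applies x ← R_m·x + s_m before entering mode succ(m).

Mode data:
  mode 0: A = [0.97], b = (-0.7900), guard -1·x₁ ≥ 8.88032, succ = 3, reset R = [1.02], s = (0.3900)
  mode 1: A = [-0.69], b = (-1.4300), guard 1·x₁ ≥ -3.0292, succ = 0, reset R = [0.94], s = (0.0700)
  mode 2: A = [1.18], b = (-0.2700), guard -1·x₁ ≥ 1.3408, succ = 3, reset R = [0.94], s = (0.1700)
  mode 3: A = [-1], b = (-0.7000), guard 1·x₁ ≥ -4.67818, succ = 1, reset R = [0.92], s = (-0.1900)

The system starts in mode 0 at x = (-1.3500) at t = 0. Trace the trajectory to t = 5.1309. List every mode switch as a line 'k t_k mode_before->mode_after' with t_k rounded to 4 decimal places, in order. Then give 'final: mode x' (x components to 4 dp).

1 1.5458 0->3
2 2.2404 3->1
3 3.5862 1->0
4 4.6098 0->3
final: 3 -5.4320

Mode 0: guard c·x = 8.8803 hit at Δt = 1.5458 (t = 1.5458), x⁻ = (-8.8803) → reset → x⁺ = (-8.6679), jump to mode 3
Mode 3: guard c·x = -4.6782 hit at Δt = 0.6946 (t = 2.2404), x⁻ = (-4.6782) → reset → x⁺ = (-4.4939), jump to mode 1
Mode 1: guard c·x = -3.0292 hit at Δt = 1.3458 (t = 3.5862), x⁻ = (-3.0292) → reset → x⁺ = (-2.7774), jump to mode 0
Mode 0: guard c·x = 8.8803 hit at Δt = 1.0236 (t = 4.6098), x⁻ = (-8.8803) → reset → x⁺ = (-8.6679), jump to mode 3
Mode 3: flow for 0.5211 to horizon, guard not reached → x = (-5.4320)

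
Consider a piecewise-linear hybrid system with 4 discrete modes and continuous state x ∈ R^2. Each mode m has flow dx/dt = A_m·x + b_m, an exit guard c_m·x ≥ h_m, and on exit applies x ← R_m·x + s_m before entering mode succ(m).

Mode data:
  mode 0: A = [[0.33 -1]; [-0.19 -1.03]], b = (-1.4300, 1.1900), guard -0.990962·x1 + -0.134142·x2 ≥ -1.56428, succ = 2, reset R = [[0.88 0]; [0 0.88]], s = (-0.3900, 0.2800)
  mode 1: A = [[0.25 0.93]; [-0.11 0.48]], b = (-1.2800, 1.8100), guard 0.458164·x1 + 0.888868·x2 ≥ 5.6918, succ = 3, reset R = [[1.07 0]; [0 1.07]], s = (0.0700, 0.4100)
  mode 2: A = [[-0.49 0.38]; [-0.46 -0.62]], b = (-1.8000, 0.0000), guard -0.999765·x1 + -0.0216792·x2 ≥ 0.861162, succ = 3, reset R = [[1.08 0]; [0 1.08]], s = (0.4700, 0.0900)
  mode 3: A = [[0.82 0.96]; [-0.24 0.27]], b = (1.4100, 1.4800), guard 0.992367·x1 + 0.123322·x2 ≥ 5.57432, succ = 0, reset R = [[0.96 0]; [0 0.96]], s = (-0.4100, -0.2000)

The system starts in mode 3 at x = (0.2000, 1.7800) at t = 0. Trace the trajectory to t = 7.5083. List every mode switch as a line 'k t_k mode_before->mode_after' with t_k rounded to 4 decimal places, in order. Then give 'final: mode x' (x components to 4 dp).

Mode 3: guard c·x = 5.5743 hit at Δt = 0.8735 (t = 0.8735), x⁻ = (5.2211, 3.1873) → reset → x⁺ = (4.6023, 2.8598), jump to mode 0
Mode 0: guard c·x = -1.5643 hit at Δt = 1.4423 (t = 2.3158), x⁻ = (1.4196, 1.1741) → reset → x⁺ = (0.8593, 1.3133), jump to mode 2
Mode 2: guard c·x = 0.8612 hit at Δt = 1.2141 (t = 3.5299), x⁻ = (-0.8763, 0.6889) → reset → x⁺ = (-0.4764, 0.8341), jump to mode 3
Mode 3: guard c·x = 5.5743 hit at Δt = 1.2382 (t = 4.7681), x⁻ = (5.2707, 2.7880) → reset → x⁺ = (4.6499, 2.4765), jump to mode 0
Mode 0: guard c·x = -1.5643 hit at Δt = 1.6943 (t = 6.4623), x⁻ = (1.4438, 0.9952) → reset → x⁺ = (0.8806, 1.1558), jump to mode 2
Mode 2: flow for 1.0460 to horizon, guard not reached → x = (-0.7046, 0.6211)

1 0.8735 3->0
2 2.3158 0->2
3 3.5299 2->3
4 4.7681 3->0
5 6.4623 0->2
final: 2 -0.7046 0.6211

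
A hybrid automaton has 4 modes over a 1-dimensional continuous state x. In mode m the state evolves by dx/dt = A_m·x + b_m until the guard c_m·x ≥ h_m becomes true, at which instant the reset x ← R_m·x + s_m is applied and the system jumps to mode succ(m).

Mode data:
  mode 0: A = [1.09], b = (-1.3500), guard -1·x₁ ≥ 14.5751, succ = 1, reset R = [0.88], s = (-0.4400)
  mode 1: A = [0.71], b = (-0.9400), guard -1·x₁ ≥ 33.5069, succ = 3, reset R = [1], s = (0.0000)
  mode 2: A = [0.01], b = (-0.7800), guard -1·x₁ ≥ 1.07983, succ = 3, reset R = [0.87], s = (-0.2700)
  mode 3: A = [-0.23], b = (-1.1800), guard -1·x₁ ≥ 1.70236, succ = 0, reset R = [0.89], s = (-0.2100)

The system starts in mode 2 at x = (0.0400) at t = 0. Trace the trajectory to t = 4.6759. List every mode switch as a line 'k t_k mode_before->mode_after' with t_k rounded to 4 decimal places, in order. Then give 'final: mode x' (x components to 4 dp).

1 1.4262 2->3
2 2.0103 3->0
3 3.5465 0->1
final: 1 -31.2077

Mode 2: guard c·x = 1.0798 hit at Δt = 1.4262 (t = 1.4262), x⁻ = (-1.0798) → reset → x⁺ = (-1.2095), jump to mode 3
Mode 3: guard c·x = 1.7024 hit at Δt = 0.5841 (t = 2.0103), x⁻ = (-1.7024) → reset → x⁺ = (-1.7251), jump to mode 0
Mode 0: guard c·x = 14.5751 hit at Δt = 1.5362 (t = 3.5465), x⁻ = (-14.5751) → reset → x⁺ = (-13.2661), jump to mode 1
Mode 1: flow for 1.1294 to horizon, guard not reached → x = (-31.2077)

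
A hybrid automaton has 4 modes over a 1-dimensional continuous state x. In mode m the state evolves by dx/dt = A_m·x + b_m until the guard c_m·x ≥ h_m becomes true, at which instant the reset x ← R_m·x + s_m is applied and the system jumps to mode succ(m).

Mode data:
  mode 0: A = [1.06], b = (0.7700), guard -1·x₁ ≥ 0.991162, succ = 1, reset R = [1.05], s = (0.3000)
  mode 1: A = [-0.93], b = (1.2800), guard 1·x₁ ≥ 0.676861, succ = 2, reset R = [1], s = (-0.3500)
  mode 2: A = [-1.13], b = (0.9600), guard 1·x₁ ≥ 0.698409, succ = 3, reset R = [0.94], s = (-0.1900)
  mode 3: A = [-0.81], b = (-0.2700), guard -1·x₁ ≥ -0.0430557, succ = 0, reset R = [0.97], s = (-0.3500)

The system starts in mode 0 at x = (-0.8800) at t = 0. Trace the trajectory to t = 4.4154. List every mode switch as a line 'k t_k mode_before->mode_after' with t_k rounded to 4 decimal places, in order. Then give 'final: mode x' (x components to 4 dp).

Mode 0: guard c·x = 0.9912 hit at Δt = 0.5137 (t = 0.5137), x⁻ = (-0.9912) → reset → x⁺ = (-0.7407), jump to mode 1
Mode 1: guard c·x = 0.6769 hit at Δt = 1.1908 (t = 1.7045), x⁻ = (0.6769) → reset → x⁺ = (0.3269), jump to mode 2
Mode 2: guard c·x = 0.6984 hit at Δt = 1.0980 (t = 2.8025), x⁻ = (0.6984) → reset → x⁺ = (0.4665), jump to mode 3
Mode 3: guard c·x = -0.0431 hit at Δt = 0.9306 (t = 3.7331), x⁻ = (0.0431) → reset → x⁺ = (-0.3082), jump to mode 0
Mode 0: flow for 0.6823 to horizon, guard not reached → x = (0.1355)

1 0.5137 0->1
2 1.7045 1->2
3 2.8025 2->3
4 3.7331 3->0
final: 0 0.1355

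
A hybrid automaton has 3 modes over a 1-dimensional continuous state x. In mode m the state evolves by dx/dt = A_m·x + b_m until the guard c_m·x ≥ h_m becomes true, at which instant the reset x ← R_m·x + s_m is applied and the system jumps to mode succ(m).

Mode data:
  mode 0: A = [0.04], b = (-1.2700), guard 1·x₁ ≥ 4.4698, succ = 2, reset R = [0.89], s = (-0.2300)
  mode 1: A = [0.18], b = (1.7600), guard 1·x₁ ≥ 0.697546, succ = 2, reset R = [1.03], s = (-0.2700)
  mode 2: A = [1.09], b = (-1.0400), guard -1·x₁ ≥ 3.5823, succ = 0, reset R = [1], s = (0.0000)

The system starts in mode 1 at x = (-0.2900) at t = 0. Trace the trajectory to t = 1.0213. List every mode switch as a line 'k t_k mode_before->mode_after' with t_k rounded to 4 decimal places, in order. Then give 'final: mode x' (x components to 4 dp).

1 0.5501 1->2
final: 2 0.1090

Mode 1: guard c·x = 0.6975 hit at Δt = 0.5501 (t = 0.5501), x⁻ = (0.6975) → reset → x⁺ = (0.4485), jump to mode 2
Mode 2: flow for 0.4712 to horizon, guard not reached → x = (0.1090)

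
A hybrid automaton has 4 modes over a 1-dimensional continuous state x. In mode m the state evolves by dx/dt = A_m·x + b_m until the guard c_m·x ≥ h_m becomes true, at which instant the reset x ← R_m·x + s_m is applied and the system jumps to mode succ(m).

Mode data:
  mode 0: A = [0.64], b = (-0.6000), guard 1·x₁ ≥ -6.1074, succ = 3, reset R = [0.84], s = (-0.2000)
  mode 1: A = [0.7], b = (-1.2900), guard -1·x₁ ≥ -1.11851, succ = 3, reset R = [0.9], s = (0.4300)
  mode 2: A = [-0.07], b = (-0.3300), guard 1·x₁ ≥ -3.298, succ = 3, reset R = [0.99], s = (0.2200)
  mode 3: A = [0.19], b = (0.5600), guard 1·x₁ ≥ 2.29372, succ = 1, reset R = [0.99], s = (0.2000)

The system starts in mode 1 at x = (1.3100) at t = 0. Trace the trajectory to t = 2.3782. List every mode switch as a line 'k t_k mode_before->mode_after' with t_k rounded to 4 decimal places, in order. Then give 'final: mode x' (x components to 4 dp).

Mode 1: guard c·x = -1.1185 hit at Δt = 0.4386 (t = 0.4386), x⁻ = (1.1185) → reset → x⁺ = (1.4367), jump to mode 3
Mode 3: guard c·x = 2.2937 hit at Δt = 0.9398 (t = 1.3784), x⁻ = (2.2937) → reset → x⁺ = (2.4708), jump to mode 1
Mode 1: flow for 0.9998 to horizon, guard not reached → x = (3.1072)

1 0.4386 1->3
2 1.3784 3->1
final: 1 3.1072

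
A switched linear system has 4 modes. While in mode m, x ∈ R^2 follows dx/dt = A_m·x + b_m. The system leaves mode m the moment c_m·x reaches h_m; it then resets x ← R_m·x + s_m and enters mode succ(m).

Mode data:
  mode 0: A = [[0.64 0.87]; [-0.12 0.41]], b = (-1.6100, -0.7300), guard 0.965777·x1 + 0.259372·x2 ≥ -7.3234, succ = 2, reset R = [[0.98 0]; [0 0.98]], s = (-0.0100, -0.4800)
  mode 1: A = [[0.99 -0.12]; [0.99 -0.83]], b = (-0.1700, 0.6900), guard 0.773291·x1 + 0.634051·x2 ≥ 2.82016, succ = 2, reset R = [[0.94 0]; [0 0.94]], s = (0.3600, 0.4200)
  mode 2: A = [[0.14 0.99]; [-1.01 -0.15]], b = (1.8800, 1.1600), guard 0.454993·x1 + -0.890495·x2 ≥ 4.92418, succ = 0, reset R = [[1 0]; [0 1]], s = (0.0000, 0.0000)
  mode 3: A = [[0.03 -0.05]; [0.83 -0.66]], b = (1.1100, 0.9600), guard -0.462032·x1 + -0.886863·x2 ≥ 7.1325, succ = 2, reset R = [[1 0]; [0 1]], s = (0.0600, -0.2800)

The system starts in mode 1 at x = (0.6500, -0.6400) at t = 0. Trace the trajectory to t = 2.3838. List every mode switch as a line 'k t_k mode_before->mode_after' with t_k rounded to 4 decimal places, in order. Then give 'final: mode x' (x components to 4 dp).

1 1.5501 1->2
final: 2 5.2739 -0.5358

Mode 1: guard c·x = 2.8202 hit at Δt = 1.5501 (t = 1.5501), x⁻ = (2.2649, 1.6855) → reset → x⁺ = (2.4890, 2.0044), jump to mode 2
Mode 2: flow for 0.8337 to horizon, guard not reached → x = (5.2739, -0.5358)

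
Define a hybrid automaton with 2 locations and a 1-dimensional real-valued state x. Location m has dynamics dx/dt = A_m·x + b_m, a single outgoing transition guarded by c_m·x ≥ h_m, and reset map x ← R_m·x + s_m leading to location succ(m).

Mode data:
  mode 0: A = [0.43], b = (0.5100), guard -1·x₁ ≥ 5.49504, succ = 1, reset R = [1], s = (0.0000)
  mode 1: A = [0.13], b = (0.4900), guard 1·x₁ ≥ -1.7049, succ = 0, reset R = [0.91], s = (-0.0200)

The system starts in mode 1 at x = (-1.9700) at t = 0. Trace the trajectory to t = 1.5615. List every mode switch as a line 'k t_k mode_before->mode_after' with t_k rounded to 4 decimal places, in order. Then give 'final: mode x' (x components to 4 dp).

1 1.0573 1->0
final: 0 -1.6648

Mode 1: guard c·x = -1.7049 hit at Δt = 1.0573 (t = 1.0573), x⁻ = (-1.7049) → reset → x⁺ = (-1.5715), jump to mode 0
Mode 0: flow for 0.5042 to horizon, guard not reached → x = (-1.6648)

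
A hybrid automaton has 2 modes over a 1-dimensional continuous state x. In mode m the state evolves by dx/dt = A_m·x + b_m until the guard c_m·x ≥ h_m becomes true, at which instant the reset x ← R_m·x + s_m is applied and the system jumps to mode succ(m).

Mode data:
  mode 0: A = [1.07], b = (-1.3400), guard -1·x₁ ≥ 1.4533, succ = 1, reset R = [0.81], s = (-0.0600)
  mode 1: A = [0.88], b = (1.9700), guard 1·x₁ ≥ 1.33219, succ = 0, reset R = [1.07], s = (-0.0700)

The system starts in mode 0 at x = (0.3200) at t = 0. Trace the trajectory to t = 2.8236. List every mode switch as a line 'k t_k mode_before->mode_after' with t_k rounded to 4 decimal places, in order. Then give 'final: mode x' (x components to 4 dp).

Mode 0: guard c·x = 1.4533 hit at Δt = 0.9957 (t = 0.9957), x⁻ = (-1.4533) → reset → x⁺ = (-1.2372), jump to mode 1
Mode 1: guard c·x = 1.3322 hit at Δt = 1.4447 (t = 2.4404), x⁻ = (1.3322) → reset → x⁺ = (1.3554), jump to mode 0
Mode 0: flow for 0.3832 to horizon, guard not reached → x = (1.4077)

1 0.9957 0->1
2 2.4404 1->0
final: 0 1.4077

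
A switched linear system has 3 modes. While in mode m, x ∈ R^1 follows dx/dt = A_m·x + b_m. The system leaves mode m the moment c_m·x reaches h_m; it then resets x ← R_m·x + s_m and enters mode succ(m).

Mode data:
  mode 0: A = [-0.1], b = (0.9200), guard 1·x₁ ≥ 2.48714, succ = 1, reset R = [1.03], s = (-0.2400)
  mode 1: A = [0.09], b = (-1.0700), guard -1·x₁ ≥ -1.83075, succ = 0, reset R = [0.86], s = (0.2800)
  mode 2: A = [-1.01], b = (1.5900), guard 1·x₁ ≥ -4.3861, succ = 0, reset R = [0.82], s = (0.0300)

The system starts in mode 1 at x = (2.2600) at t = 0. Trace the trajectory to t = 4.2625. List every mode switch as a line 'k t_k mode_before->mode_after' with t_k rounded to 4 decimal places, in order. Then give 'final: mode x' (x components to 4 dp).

1 0.4846 1->0
2 1.3853 0->1
3 1.9414 1->0
4 2.8421 0->1
5 3.3982 1->0
final: 0 2.4627

Mode 1: guard c·x = -1.8308 hit at Δt = 0.4846 (t = 0.4846), x⁻ = (1.8308) → reset → x⁺ = (1.8544), jump to mode 0
Mode 0: guard c·x = 2.4871 hit at Δt = 0.9007 (t = 1.3853), x⁻ = (2.4871) → reset → x⁺ = (2.3218), jump to mode 1
Mode 1: guard c·x = -1.8308 hit at Δt = 0.5561 (t = 1.9414), x⁻ = (1.8308) → reset → x⁺ = (1.8544), jump to mode 0
Mode 0: guard c·x = 2.4871 hit at Δt = 0.9007 (t = 2.8421), x⁻ = (2.4871) → reset → x⁺ = (2.3218), jump to mode 1
Mode 1: guard c·x = -1.8308 hit at Δt = 0.5561 (t = 3.3982), x⁻ = (1.8308) → reset → x⁺ = (1.8544), jump to mode 0
Mode 0: flow for 0.8643 to horizon, guard not reached → x = (2.4627)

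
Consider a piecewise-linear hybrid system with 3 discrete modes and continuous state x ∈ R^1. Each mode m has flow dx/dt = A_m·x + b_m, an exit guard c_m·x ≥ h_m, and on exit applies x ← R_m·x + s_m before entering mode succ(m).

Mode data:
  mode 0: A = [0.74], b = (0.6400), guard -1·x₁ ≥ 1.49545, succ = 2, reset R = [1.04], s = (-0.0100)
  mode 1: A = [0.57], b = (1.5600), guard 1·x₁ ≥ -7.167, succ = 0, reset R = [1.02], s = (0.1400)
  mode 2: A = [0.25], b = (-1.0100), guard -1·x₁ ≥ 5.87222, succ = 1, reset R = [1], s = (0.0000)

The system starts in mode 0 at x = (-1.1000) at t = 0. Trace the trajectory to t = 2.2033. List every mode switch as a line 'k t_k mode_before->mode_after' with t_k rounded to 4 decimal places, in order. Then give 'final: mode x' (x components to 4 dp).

Mode 0: guard c·x = 1.4954 hit at Δt = 1.3331 (t = 1.3331), x⁻ = (-1.4955) → reset → x⁺ = (-1.5653), jump to mode 2
Mode 2: flow for 0.8702 to horizon, guard not reached → x = (-2.9275)

1 1.3331 0->2
final: 2 -2.9275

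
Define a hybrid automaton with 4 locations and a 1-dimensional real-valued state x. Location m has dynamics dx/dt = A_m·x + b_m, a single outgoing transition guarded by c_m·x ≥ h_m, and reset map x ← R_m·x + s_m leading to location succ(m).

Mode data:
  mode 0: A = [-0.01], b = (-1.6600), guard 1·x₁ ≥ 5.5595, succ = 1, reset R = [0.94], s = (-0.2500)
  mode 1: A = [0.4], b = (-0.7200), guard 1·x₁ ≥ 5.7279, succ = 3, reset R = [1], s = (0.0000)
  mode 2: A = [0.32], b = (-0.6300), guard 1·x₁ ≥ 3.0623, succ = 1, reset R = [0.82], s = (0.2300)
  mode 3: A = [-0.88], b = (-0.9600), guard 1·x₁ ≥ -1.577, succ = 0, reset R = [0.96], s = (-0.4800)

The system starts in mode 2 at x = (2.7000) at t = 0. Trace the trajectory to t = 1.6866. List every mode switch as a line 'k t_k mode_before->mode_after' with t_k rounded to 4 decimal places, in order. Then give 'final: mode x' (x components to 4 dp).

Mode 2: guard c·x = 3.0623 hit at Δt = 1.2576 (t = 1.2576), x⁻ = (3.0623) → reset → x⁺ = (2.7411), jump to mode 1
Mode 1: flow for 0.4290 to horizon, guard not reached → x = (2.9173)

1 1.2576 2->1
final: 1 2.9173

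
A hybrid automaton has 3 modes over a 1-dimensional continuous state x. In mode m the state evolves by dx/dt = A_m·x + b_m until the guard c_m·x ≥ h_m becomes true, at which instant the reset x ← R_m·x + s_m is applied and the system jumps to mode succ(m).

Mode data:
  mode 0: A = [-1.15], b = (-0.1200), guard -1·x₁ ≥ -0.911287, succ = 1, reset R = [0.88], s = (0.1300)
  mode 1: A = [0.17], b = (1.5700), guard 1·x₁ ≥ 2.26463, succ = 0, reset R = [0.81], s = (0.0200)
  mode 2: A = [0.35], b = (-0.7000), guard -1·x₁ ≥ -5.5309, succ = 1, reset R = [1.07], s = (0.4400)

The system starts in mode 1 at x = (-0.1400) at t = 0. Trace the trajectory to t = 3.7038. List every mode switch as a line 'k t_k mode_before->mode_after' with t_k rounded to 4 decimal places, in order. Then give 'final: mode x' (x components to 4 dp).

1 1.3799 1->0
2 1.9510 0->1
3 2.6755 1->0
4 3.2466 0->1
final: 1 1.7536

Mode 1: guard c·x = 2.2646 hit at Δt = 1.3799 (t = 1.3799), x⁻ = (2.2646) → reset → x⁺ = (1.8544), jump to mode 0
Mode 0: guard c·x = -0.9113 hit at Δt = 0.5711 (t = 1.9510), x⁻ = (0.9113) → reset → x⁺ = (0.9319), jump to mode 1
Mode 1: guard c·x = 2.2646 hit at Δt = 0.7245 (t = 2.6755), x⁻ = (2.2646) → reset → x⁺ = (1.8544), jump to mode 0
Mode 0: guard c·x = -0.9113 hit at Δt = 0.5711 (t = 3.2466), x⁻ = (0.9113) → reset → x⁺ = (0.9319), jump to mode 1
Mode 1: flow for 0.4572 to horizon, guard not reached → x = (1.7536)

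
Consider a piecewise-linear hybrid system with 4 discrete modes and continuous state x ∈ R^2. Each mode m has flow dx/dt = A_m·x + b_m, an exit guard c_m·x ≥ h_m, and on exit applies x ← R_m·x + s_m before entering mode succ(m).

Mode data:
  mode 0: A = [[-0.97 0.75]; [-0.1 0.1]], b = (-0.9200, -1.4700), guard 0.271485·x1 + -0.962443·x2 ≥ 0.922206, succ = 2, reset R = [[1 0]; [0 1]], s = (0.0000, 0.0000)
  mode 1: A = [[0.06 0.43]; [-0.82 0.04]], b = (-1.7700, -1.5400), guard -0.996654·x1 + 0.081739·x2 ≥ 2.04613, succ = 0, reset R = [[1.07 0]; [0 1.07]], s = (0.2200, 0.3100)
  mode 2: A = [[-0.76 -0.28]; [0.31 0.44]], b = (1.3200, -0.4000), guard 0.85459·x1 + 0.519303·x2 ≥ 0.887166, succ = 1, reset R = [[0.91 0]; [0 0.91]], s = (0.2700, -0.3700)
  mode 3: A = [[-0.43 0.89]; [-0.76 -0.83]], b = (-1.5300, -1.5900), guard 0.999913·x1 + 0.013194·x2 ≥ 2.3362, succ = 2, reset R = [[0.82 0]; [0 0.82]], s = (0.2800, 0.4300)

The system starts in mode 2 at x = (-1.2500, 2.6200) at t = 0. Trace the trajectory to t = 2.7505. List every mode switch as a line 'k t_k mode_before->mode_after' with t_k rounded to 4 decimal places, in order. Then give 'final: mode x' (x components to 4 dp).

1 0.4388 2->1
2 1.8481 1->0
final: 0 -0.7872 0.7053

Mode 2: guard c·x = 0.8872 hit at Δt = 0.4388 (t = 0.4388), x⁻ = (-0.6878, 2.8403) → reset → x⁺ = (-0.3559, 2.2147), jump to mode 1
Mode 1: guard c·x = 2.0461 hit at Δt = 1.4093 (t = 1.8481), x⁻ = (-1.9380, 1.4020) → reset → x⁺ = (-1.8537, 1.8102), jump to mode 0
Mode 0: flow for 0.9024 to horizon, guard not reached → x = (-0.7872, 0.7053)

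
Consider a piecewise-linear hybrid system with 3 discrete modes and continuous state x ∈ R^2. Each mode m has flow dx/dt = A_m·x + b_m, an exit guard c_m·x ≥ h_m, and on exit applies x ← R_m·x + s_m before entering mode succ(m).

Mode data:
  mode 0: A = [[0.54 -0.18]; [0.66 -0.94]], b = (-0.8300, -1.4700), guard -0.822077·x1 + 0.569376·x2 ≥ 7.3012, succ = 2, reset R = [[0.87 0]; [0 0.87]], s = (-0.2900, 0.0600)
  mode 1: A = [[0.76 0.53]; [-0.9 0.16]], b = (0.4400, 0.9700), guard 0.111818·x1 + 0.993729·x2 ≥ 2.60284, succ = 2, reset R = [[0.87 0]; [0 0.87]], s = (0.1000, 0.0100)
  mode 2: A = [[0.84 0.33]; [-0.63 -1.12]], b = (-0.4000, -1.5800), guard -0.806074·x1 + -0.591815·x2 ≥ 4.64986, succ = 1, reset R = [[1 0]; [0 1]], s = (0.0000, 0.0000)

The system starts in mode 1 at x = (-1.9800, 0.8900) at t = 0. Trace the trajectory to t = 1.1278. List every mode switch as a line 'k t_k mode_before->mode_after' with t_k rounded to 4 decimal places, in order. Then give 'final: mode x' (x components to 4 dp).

Mode 1: guard c·x = 2.6028 hit at Δt = 0.6256 (t = 0.6256), x⁻ = (-2.0804, 2.8534) → reset → x⁺ = (-1.7099, 2.4924), jump to mode 2
Mode 2: flow for 0.5022 to horizon, guard not reached → x = (-2.4713, 1.3175)

1 0.6256 1->2
final: 2 -2.4713 1.3175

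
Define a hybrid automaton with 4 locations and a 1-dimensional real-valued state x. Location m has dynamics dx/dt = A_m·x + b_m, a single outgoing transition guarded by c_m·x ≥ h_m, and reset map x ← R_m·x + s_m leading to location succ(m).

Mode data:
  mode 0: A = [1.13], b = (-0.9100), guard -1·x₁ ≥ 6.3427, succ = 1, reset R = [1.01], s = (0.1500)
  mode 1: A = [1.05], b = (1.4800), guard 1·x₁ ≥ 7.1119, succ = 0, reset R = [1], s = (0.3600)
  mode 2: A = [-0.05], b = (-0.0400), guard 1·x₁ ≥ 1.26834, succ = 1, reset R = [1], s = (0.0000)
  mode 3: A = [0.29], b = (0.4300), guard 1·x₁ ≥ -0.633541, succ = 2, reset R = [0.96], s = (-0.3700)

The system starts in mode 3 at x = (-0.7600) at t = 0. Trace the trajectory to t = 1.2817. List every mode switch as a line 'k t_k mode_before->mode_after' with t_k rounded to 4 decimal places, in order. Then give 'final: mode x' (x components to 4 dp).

Mode 3: guard c·x = -0.6335 hit at Δt = 0.5560 (t = 0.5560), x⁻ = (-0.6335) → reset → x⁺ = (-0.9782), jump to mode 2
Mode 2: flow for 0.7257 to horizon, guard not reached → x = (-0.9718)

1 0.5560 3->2
final: 2 -0.9718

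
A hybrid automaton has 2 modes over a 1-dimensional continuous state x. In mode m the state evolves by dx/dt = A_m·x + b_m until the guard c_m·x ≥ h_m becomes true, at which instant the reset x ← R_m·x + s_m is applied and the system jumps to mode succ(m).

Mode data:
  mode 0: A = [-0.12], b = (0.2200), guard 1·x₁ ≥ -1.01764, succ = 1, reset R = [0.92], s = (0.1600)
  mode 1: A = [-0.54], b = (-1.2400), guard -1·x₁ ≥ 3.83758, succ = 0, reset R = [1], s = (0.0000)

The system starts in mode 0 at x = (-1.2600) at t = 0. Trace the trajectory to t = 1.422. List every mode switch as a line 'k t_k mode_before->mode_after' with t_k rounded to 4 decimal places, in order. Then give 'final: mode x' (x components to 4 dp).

Mode 0: guard c·x = -1.0176 hit at Δt = 0.6799 (t = 0.6799), x⁻ = (-1.0176) → reset → x⁺ = (-0.7762), jump to mode 1
Mode 1: flow for 0.7421 to horizon, guard not reached → x = (-1.2781)

1 0.6799 0->1
final: 1 -1.2781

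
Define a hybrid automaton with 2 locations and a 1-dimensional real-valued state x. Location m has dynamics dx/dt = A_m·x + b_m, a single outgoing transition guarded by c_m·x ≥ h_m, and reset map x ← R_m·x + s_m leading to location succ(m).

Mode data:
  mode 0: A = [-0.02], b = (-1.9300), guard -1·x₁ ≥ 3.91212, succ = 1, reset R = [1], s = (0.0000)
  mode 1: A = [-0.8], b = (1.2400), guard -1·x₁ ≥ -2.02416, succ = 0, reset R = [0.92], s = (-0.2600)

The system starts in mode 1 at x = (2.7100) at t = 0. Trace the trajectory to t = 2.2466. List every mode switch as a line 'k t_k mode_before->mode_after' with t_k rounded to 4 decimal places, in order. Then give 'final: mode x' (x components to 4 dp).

Mode 1: guard c·x = -2.0242 hit at Δt = 1.1183 (t = 1.1183), x⁻ = (2.0242) → reset → x⁺ = (1.6022), jump to mode 0
Mode 0: flow for 1.1283 to horizon, guard not reached → x = (-0.5868)

1 1.1183 1->0
final: 0 -0.5868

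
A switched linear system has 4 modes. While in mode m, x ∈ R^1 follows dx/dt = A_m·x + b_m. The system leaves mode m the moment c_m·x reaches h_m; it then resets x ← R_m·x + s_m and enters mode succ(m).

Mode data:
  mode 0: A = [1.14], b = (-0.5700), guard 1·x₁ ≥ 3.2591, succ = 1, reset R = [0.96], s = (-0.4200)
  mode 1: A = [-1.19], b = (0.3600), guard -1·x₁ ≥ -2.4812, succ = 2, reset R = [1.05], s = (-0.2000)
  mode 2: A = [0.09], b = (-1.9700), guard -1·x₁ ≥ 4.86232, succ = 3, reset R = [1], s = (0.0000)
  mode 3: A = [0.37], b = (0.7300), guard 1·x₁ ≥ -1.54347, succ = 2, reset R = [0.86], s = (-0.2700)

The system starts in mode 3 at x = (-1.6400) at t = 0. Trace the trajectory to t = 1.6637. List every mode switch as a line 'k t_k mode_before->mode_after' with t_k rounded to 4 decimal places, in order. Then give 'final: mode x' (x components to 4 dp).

1 0.6880 3->2
final: 2 -3.7530

Mode 3: guard c·x = -1.5435 hit at Δt = 0.6880 (t = 0.6880), x⁻ = (-1.5435) → reset → x⁺ = (-1.5974), jump to mode 2
Mode 2: flow for 0.9757 to horizon, guard not reached → x = (-3.7530)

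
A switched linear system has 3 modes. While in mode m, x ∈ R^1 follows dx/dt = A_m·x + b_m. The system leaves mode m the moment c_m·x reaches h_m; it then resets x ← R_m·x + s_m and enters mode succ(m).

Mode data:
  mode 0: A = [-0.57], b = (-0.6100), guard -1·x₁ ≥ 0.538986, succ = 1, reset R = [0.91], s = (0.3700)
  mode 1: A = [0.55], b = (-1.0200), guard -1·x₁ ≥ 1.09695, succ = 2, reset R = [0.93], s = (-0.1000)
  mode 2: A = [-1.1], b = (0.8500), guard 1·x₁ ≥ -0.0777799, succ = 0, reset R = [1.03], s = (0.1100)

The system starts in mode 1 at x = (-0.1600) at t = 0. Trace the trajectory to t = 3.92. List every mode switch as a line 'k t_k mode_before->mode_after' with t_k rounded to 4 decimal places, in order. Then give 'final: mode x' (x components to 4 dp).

1 0.6944 1->2
2 1.4217 2->0
3 2.6989 0->1
4 3.4293 1->2
final: 2 -0.3306

Mode 1: guard c·x = 1.0970 hit at Δt = 0.6944 (t = 0.6944), x⁻ = (-1.0969) → reset → x⁺ = (-1.1202), jump to mode 2
Mode 2: guard c·x = -0.0778 hit at Δt = 0.7273 (t = 1.4217), x⁻ = (-0.0778) → reset → x⁺ = (0.0299), jump to mode 0
Mode 0: guard c·x = 0.5390 hit at Δt = 1.2772 (t = 2.6989), x⁻ = (-0.5390) → reset → x⁺ = (-0.1205), jump to mode 1
Mode 1: guard c·x = 1.0970 hit at Δt = 0.7304 (t = 3.4293), x⁻ = (-1.0970) → reset → x⁺ = (-1.1202), jump to mode 2
Mode 2: flow for 0.4907 to horizon, guard not reached → x = (-0.3306)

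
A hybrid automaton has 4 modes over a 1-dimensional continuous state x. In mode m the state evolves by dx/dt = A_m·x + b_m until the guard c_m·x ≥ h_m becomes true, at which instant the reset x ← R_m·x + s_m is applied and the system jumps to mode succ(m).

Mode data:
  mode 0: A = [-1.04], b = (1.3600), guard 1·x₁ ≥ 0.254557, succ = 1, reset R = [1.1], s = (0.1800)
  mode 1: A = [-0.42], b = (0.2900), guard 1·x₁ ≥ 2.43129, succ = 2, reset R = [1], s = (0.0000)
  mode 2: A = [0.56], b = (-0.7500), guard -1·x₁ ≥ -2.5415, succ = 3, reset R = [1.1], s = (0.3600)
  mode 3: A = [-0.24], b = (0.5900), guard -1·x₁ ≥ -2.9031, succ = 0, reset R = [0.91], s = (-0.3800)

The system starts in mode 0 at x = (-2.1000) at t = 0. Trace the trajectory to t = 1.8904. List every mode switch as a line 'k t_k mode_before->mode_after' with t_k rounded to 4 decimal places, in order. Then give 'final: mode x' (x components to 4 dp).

Mode 0: guard c·x = 0.2546 hit at Δt = 1.1291 (t = 1.1291), x⁻ = (0.2546) → reset → x⁺ = (0.4600), jump to mode 1
Mode 1: flow for 0.7613 to horizon, guard not reached → x = (0.5231)

1 1.1291 0->1
final: 1 0.5231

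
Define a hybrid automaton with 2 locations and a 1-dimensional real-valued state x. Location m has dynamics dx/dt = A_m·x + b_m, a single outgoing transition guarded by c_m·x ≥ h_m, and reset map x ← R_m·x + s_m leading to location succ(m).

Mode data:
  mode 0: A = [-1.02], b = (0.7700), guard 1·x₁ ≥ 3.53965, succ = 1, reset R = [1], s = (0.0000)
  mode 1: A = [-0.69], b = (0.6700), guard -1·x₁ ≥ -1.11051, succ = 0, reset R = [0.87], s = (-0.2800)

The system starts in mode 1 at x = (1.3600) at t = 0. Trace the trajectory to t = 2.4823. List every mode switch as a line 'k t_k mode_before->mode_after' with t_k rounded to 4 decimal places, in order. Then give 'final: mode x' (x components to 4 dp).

1 1.4862 1->0
final: 0 0.7300

Mode 1: guard c·x = -1.1105 hit at Δt = 1.4862 (t = 1.4862), x⁻ = (1.1105) → reset → x⁺ = (0.6861), jump to mode 0
Mode 0: flow for 0.9961 to horizon, guard not reached → x = (0.7300)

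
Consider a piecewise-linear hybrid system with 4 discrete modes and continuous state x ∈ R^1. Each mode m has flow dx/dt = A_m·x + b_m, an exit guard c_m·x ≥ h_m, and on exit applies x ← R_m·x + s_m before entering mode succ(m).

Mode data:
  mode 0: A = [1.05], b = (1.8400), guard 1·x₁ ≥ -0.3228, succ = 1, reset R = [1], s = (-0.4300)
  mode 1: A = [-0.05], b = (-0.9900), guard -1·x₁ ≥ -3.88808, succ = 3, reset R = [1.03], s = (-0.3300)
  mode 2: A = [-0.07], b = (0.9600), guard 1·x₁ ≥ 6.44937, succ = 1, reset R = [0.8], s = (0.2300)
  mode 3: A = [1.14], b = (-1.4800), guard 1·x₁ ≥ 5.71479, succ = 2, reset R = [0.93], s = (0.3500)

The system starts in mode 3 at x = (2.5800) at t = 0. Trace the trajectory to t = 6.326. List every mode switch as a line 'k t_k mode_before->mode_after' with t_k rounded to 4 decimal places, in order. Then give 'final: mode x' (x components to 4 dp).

1 1.0852 3->2
2 2.5503 2->1
3 3.7794 1->3
4 4.3230 3->2
5 5.7881 2->1
final: 1 4.7211

Mode 3: guard c·x = 5.7148 hit at Δt = 1.0852 (t = 1.0852), x⁻ = (5.7148) → reset → x⁺ = (5.6648), jump to mode 2
Mode 2: guard c·x = 6.4494 hit at Δt = 1.4651 (t = 2.5503), x⁻ = (6.4494) → reset → x⁺ = (5.3895), jump to mode 1
Mode 1: guard c·x = -3.8881 hit at Δt = 1.2291 (t = 3.7794), x⁻ = (3.8881) → reset → x⁺ = (3.6747), jump to mode 3
Mode 3: guard c·x = 5.7148 hit at Δt = 0.5436 (t = 4.3230), x⁻ = (5.7148) → reset → x⁺ = (5.6648), jump to mode 2
Mode 2: guard c·x = 6.4494 hit at Δt = 1.4651 (t = 5.7881), x⁻ = (6.4494) → reset → x⁺ = (5.3895), jump to mode 1
Mode 1: flow for 0.5379 to horizon, guard not reached → x = (4.7211)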